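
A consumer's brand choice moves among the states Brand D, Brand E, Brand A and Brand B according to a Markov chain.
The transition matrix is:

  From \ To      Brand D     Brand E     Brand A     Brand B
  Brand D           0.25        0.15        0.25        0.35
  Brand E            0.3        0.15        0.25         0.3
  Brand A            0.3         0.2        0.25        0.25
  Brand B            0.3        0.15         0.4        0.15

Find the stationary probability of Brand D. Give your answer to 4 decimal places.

0.2857

Let the stationary distribution be π with π = πP and π_1 + π_2 + π_3 + π_4 = 1.
π_1 = 0.25·π_1 + 0.3·π_2 + 0.3·π_3 + 0.3·π_4
π_2 = 0.15·π_1 + 0.15·π_2 + 0.2·π_3 + 0.15·π_4
π_3 = 0.25·π_1 + 0.25·π_2 + 0.25·π_3 + 0.4·π_4
Solving with the normalization constraint gives π = (0.2857, 0.1645, 0.2891, 0.2607).
So the stationary probability of Brand D is 0.2857.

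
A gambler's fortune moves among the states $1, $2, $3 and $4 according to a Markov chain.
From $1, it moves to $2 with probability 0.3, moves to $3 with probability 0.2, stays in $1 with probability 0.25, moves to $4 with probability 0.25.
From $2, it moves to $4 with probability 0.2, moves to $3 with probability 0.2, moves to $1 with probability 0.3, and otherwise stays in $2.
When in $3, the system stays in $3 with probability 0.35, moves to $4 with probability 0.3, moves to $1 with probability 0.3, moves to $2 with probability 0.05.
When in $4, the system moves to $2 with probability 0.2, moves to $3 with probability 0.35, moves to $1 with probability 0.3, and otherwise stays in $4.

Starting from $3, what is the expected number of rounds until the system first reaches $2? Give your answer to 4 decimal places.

6.3014

Let t(s) be the expected number of rounds to first reach $2 from state s, with t($2) = 0. Conditioning on the first round:
t($1) = 1 + 0.25·t($1) + 0.2·t($3) + 0.25·t($4)
t($3) = 1 + 0.3·t($1) + 0.35·t($3) + 0.3·t($4)
t($4) = 1 + 0.3·t($1) + 0.35·t($3) + 0.15·t($4)
Solving: t($1) = 4.8402, t($3) = 6.3014, t($4) = 5.4795.
Expected rounds from $3 to $2: 6.3014.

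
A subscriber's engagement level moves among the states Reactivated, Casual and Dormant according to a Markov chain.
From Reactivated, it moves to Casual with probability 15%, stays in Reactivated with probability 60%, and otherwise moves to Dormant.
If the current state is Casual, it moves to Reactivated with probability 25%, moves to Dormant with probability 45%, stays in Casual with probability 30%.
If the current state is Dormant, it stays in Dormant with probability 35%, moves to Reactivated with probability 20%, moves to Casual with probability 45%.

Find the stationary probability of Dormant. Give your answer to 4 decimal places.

0.3440

Let the stationary distribution be π with π = πP and π_1 + π_2 + π_3 = 1.
π_1 = 0.6·π_1 + 0.25·π_2 + 0.2·π_3
π_2 = 0.15·π_1 + 0.3·π_2 + 0.45·π_3
Solving with the normalization constraint gives π = (0.3582, 0.2979, 0.3440).
So the stationary probability of Dormant is 0.3440.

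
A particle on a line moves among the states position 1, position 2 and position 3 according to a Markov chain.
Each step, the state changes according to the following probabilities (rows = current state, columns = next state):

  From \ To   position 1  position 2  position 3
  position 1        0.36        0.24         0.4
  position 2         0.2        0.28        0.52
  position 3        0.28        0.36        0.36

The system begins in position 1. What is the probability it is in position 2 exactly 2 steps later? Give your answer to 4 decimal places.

0.2976

Sum over the intermediate state after 1 step:
P = P(position 1→position 1)·P(position 1→position 2) + P(position 1→position 2)·P(position 2→position 2) + P(position 1→position 3)·P(position 3→position 2)
  = 0.36×0.24 + 0.24×0.28 + 0.4×0.36
  = 0.0864 + 0.0672 + 0.1440 = 0.2976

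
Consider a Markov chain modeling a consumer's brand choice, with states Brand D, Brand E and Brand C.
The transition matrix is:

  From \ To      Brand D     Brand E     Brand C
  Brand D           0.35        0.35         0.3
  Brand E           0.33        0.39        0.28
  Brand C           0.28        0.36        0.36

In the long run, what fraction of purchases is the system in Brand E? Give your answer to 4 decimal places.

Let the stationary distribution be π with π = πP and π_1 + π_2 + π_3 = 1.
π_1 = 0.35·π_1 + 0.33·π_2 + 0.28·π_3
π_2 = 0.35·π_1 + 0.39·π_2 + 0.36·π_3
Solving with the normalization constraint gives π = (0.3209, 0.3678, 0.3113).
So the stationary probability of Brand E is 0.3678.

0.3678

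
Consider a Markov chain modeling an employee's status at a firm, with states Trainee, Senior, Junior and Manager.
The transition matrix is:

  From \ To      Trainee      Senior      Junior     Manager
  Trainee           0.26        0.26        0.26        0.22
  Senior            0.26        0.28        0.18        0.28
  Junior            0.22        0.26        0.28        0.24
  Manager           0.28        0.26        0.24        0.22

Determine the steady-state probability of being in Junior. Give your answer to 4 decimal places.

0.2387

Let the stationary distribution be π with π = πP and π_1 + π_2 + π_3 + π_4 = 1.
π_1 = 0.26·π_1 + 0.26·π_2 + 0.22·π_3 + 0.28·π_4
π_2 = 0.26·π_1 + 0.28·π_2 + 0.26·π_3 + 0.26·π_4
π_3 = 0.26·π_1 + 0.18·π_2 + 0.28·π_3 + 0.24·π_4
Solving with the normalization constraint gives π = (0.2553, 0.2653, 0.2387, 0.2407).
So the stationary probability of Junior is 0.2387.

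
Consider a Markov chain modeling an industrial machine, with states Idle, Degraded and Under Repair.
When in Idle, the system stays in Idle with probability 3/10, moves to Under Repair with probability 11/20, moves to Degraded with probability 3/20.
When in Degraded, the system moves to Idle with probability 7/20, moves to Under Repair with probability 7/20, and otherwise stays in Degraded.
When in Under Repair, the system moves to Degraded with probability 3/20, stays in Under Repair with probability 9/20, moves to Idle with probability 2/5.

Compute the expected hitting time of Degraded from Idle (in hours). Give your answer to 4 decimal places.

Let t(s) be the expected number of hours to first reach Degraded from state s, with t(Degraded) = 0. Conditioning on the first hour:
t(Idle) = 1 + 0.3·t(Idle) + 0.55·t(Under Repair)
t(Under Repair) = 1 + 0.4·t(Idle) + 0.45·t(Under Repair)
Solving: t(Idle) = 6.6667, t(Under Repair) = 6.6667.
Expected hours from Idle to Degraded: 6.6667.

6.6667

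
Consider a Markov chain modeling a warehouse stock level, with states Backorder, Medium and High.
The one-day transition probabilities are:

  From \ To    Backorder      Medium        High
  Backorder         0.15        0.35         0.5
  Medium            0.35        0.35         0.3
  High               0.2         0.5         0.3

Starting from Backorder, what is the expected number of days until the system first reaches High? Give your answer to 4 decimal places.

Let t(s) be the expected number of days to first reach High from state s, with t(High) = 0. Conditioning on the first day:
t(Backorder) = 1 + 0.15·t(Backorder) + 0.35·t(Medium)
t(Medium) = 1 + 0.35·t(Backorder) + 0.35·t(Medium)
Solving: t(Backorder) = 2.3256, t(Medium) = 2.7907.
Expected days from Backorder to High: 2.3256.

2.3256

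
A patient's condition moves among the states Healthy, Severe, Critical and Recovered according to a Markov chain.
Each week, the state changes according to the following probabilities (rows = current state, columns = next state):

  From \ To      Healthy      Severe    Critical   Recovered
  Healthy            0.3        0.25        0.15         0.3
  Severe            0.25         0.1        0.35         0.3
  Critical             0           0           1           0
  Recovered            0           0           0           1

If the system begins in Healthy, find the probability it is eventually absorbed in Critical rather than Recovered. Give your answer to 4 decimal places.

0.3921

Let h(s) be the probability of absorption at Critical starting from transient state s. Then h(Critical) = 1 and h(Recovered) = 0. By first-step analysis:
h(Healthy) = 0.3·h(Healthy) + 0.25·h(Severe) + 0.15·1 + 0.3·0
h(Severe) = 0.25·h(Healthy) + 0.1·h(Severe) + 0.35·1 + 0.3·0
Solving: h(Healthy) = 0.3921, h(Severe) = 0.4978.
Starting from Healthy, the probability is 0.3921.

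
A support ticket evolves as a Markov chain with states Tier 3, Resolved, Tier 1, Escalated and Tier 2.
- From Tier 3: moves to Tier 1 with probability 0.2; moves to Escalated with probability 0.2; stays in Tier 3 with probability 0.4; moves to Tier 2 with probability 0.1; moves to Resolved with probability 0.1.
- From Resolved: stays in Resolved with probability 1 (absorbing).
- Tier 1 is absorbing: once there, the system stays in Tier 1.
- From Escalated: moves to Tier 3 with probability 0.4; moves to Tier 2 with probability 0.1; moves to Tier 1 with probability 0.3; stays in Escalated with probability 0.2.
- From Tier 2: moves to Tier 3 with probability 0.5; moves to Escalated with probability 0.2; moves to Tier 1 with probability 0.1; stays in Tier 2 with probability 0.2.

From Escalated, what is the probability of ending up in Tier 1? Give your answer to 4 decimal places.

0.8520

Let h(s) be the probability of absorption at Tier 1 starting from transient state s. Then h(Tier 1) = 1 and h(Resolved) = 0. By first-step analysis:
h(Tier 3) = 0.4·h(Tier 3) + 0.1·0 + 0.2·1 + 0.2·h(Escalated) + 0.1·h(Tier 2)
h(Escalated) = 0.4·h(Tier 3) + 0.3·1 + 0.2·h(Escalated) + 0.1·h(Tier 2)
h(Tier 2) = 0.5·h(Tier 3) + 0.1·1 + 0.2·h(Escalated) + 0.2·h(Tier 2)
Solving: h(Tier 3) = 0.7520, h(Escalated) = 0.8520, h(Tier 2) = 0.8080.
Starting from Escalated, the probability is 0.8520.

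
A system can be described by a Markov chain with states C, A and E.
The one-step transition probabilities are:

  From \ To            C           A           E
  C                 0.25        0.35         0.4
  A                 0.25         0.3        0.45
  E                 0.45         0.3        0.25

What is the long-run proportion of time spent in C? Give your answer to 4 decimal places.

Let the stationary distribution be π with π = πP and π_1 + π_2 + π_3 = 1.
π_1 = 0.25·π_1 + 0.25·π_2 + 0.45·π_3
π_2 = 0.35·π_1 + 0.3·π_2 + 0.3·π_3
Solving with the normalization constraint gives π = (0.3223, 0.3161, 0.3616).
So the stationary probability of C is 0.3223.

0.3223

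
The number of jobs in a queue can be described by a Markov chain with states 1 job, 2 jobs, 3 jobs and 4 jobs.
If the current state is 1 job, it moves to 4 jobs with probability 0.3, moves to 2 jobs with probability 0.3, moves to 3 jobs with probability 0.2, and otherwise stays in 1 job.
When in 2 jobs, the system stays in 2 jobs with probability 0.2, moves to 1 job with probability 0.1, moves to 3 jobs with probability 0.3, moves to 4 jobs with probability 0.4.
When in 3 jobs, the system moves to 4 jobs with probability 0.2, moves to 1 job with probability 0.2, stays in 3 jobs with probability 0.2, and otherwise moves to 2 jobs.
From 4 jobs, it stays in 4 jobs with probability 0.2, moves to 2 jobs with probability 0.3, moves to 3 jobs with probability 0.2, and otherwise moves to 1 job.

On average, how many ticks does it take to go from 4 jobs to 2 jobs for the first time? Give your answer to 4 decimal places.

Let t(s) be the expected number of ticks to first reach 2 jobs from state s, with t(2 jobs) = 0. Conditioning on the first tick:
t(1 job) = 1 + 0.2·t(1 job) + 0.2·t(3 jobs) + 0.3·t(4 jobs)
t(3 jobs) = 1 + 0.2·t(1 job) + 0.2·t(3 jobs) + 0.2·t(4 jobs)
t(4 jobs) = 1 + 0.3·t(1 job) + 0.2·t(3 jobs) + 0.2·t(4 jobs)
Solving: t(1 job) = 3.1250, t(3 jobs) = 2.8125, t(4 jobs) = 3.1250.
Expected ticks from 4 jobs to 2 jobs: 3.1250.

3.1250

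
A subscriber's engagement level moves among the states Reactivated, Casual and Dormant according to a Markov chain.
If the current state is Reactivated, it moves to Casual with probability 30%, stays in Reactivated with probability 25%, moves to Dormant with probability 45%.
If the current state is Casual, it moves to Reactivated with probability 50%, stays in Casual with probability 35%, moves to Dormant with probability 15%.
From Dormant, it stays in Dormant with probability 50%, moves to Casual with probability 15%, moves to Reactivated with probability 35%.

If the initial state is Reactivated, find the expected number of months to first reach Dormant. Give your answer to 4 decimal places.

2.8148

Let t(s) be the expected number of months to first reach Dormant from state s, with t(Dormant) = 0. Conditioning on the first month:
t(Reactivated) = 1 + 0.25·t(Reactivated) + 0.3·t(Casual)
t(Casual) = 1 + 0.5·t(Reactivated) + 0.35·t(Casual)
Solving: t(Reactivated) = 2.8148, t(Casual) = 3.7037.
Expected months from Reactivated to Dormant: 2.8148.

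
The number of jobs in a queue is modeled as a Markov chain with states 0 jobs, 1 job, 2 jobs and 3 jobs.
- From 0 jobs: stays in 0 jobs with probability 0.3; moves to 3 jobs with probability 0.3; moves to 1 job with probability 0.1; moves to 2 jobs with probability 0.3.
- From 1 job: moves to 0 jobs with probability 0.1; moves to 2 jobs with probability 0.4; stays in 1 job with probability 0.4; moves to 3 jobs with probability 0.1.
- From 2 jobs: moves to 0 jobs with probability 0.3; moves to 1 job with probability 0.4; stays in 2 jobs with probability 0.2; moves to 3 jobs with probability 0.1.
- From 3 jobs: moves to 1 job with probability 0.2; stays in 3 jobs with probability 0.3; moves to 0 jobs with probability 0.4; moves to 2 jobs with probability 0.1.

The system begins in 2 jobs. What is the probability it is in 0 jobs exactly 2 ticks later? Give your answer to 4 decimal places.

Propagate the distribution vector 2 ticks from 2 jobs.
After 0 ticks: (0.0000, 0.0000, 1.0000, 0.0000)
After 1 tick: (0.3000, 0.4000, 0.2000, 0.1000)
After 2 ticks: (0.2300, 0.2900, 0.3000, 0.1800)
P(in 0 jobs after 2 ticks) = 0.2300

0.2300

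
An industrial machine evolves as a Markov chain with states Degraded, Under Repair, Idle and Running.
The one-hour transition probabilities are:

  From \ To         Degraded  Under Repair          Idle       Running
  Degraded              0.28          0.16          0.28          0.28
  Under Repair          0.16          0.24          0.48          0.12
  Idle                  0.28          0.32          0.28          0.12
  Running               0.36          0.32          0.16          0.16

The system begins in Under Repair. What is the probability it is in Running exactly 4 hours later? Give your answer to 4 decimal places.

Propagate the distribution vector 4 hours from Under Repair.
After 0 hours: (0.0000, 1.0000, 0.0000, 0.0000)
After 1 hour: (0.1600, 0.2400, 0.4800, 0.1200)
After 2 hours: (0.2608, 0.2752, 0.3136, 0.1504)
After 3 hours: (0.2590, 0.2563, 0.3170, 0.1677)
After 4 hours: (0.2627, 0.2581, 0.3111, 0.1682)
P(in Running after 4 hours) = 0.1682

0.1682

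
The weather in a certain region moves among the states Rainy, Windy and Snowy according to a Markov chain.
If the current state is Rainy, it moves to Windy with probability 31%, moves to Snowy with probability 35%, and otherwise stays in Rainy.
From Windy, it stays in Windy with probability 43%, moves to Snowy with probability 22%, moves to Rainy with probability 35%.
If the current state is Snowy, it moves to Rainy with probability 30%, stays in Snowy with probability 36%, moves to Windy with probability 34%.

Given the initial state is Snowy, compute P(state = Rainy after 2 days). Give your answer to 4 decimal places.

0.3290

Sum over the intermediate state after 1 day:
P = P(Snowy→Rainy)·P(Rainy→Rainy) + P(Snowy→Windy)·P(Windy→Rainy) + P(Snowy→Snowy)·P(Snowy→Rainy)
  = 0.3×0.34 + 0.34×0.35 + 0.36×0.3
  = 0.1020 + 0.1190 + 0.1080 = 0.3290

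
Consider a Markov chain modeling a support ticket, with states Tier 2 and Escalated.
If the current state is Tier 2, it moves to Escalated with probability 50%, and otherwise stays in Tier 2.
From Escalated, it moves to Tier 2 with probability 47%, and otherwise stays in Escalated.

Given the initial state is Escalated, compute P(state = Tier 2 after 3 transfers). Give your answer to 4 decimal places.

Propagate the distribution vector 3 transfers from Escalated.
After 0 transfers: (0.0000, 1.0000)
After 1 transfer: (0.4700, 0.5300)
After 2 transfers: (0.4841, 0.5159)
After 3 transfers: (0.4845, 0.5155)
P(in Tier 2 after 3 transfers) = 0.4845

0.4845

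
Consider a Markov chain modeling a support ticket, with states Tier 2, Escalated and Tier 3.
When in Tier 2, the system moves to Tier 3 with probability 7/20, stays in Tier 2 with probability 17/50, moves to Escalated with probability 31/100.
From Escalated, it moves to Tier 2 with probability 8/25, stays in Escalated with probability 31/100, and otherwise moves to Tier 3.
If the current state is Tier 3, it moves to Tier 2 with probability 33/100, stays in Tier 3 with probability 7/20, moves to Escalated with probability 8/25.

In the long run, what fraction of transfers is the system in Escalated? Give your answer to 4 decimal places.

Let the stationary distribution be π with π = πP and π_1 + π_2 + π_3 = 1.
π_1 = 0.34·π_1 + 0.32·π_2 + 0.33·π_3
π_2 = 0.31·π_1 + 0.31·π_2 + 0.32·π_3
Solving with the normalization constraint gives π = (0.3302, 0.3136, 0.3563).
So the stationary probability of Escalated is 0.3136.

0.3136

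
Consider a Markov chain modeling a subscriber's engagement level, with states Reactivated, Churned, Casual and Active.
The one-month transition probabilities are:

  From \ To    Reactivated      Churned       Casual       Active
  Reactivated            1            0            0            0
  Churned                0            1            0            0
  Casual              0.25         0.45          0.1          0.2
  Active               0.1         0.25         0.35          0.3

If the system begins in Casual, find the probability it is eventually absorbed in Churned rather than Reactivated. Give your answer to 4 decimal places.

0.6518

Let h(s) be the probability of absorption at Churned starting from transient state s. Then h(Churned) = 1 and h(Reactivated) = 0. By first-step analysis:
h(Casual) = 0.25·0 + 0.45·1 + 0.1·h(Casual) + 0.2·h(Active)
h(Active) = 0.1·0 + 0.25·1 + 0.35·h(Casual) + 0.3·h(Active)
Solving: h(Casual) = 0.6518, h(Active) = 0.6830.
Starting from Casual, the probability is 0.6518.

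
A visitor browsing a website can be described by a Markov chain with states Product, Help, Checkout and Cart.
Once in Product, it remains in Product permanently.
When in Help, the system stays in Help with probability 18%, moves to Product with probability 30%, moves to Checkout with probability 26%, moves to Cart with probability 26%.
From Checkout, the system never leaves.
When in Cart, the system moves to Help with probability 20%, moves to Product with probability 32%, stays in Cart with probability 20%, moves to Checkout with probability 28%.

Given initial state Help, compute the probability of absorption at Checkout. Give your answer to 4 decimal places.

Let h(s) be the probability of absorption at Checkout starting from transient state s. Then h(Checkout) = 1 and h(Product) = 0. By first-step analysis:
h(Help) = 0.3·0 + 0.18·h(Help) + 0.26·1 + 0.26·h(Cart)
h(Cart) = 0.32·0 + 0.2·h(Help) + 0.28·1 + 0.2·h(Cart)
Solving: h(Help) = 0.4649, h(Cart) = 0.4662.
Starting from Help, the probability is 0.4649.

0.4649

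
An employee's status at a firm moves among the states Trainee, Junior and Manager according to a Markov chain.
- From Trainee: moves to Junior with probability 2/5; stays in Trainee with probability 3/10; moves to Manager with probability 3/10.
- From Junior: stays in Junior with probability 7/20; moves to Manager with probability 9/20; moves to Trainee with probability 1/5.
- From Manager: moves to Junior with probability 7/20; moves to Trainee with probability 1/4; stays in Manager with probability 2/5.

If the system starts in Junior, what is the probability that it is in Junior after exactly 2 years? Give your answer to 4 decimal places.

0.3600

Sum over the intermediate state after 1 year:
P = P(Junior→Trainee)·P(Trainee→Junior) + P(Junior→Junior)·P(Junior→Junior) + P(Junior→Manager)·P(Manager→Junior)
  = 0.2×0.4 + 0.35×0.35 + 0.45×0.35
  = 0.0800 + 0.1225 + 0.1575 = 0.3600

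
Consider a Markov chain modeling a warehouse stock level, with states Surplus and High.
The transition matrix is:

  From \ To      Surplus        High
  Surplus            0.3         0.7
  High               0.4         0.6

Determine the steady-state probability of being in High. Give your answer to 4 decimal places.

0.6364

Let the stationary distribution be π with π = πP and π_1 + π_2 = 1.
π_1 = 0.3·π_1 + 0.4·π_2
Solving with the normalization constraint gives π = (0.3636, 0.6364).
So the stationary probability of High is 0.6364.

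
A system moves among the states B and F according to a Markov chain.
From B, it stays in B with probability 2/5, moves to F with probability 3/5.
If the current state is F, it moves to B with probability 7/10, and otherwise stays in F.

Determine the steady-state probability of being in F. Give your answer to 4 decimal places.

Let the stationary distribution be π with π = πP and π_1 + π_2 = 1.
π_1 = 0.4·π_1 + 0.7·π_2
Solving with the normalization constraint gives π = (0.5385, 0.4615).
So the stationary probability of F is 0.4615.

0.4615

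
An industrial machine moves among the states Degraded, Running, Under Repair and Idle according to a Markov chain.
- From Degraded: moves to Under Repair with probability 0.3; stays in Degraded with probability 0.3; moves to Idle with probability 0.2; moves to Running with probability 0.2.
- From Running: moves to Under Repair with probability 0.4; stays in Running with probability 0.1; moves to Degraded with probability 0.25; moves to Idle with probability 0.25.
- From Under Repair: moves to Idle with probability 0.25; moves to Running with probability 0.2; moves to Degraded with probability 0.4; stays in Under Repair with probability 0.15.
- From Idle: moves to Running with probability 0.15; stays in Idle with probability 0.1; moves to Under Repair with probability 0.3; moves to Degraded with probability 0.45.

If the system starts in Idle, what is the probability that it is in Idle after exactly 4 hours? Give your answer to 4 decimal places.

Propagate the distribution vector 4 hours from Idle.
After 0 hours: (0.0000, 0.0000, 0.0000, 1.0000)
After 1 hour: (0.4500, 0.1500, 0.3000, 0.1000)
After 2 hours: (0.3375, 0.1800, 0.2700, 0.2125)
After 3 hours: (0.3499, 0.1714, 0.2775, 0.2013)
After 4 hours: (0.3494, 0.1728, 0.2755, 0.2023)
P(in Idle after 4 hours) = 0.2023

0.2023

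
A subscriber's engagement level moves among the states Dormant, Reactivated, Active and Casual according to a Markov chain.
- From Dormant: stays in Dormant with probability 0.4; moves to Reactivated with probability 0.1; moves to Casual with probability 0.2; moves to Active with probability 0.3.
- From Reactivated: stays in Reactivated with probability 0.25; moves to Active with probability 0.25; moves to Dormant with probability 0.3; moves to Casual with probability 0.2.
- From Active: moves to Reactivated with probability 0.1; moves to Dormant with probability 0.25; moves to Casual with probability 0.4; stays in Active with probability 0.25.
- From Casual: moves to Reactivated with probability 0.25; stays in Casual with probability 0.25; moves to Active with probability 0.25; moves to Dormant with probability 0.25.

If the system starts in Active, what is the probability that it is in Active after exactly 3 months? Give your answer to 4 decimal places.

0.2646

Propagate the distribution vector 3 months from Active.
After 0 months: (0.0000, 0.0000, 1.0000, 0.0000)
After 1 month: (0.2500, 0.1000, 0.2500, 0.4000)
After 2 months: (0.2925, 0.1750, 0.2625, 0.2700)
After 3 months: (0.3026, 0.1668, 0.2646, 0.2660)
P(in Active after 3 months) = 0.2646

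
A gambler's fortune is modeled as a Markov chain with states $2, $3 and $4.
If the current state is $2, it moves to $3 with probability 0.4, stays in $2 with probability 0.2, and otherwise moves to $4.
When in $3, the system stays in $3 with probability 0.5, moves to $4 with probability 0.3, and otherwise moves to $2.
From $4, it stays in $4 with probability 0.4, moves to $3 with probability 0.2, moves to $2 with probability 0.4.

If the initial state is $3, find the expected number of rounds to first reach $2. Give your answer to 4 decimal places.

3.7500

Let t(s) be the expected number of rounds to first reach $2 from state s, with t($2) = 0. Conditioning on the first round:
t($3) = 1 + 0.5·t($3) + 0.3·t($4)
t($4) = 1 + 0.2·t($3) + 0.4·t($4)
Solving: t($3) = 3.7500, t($4) = 2.9167.
Expected rounds from $3 to $2: 3.7500.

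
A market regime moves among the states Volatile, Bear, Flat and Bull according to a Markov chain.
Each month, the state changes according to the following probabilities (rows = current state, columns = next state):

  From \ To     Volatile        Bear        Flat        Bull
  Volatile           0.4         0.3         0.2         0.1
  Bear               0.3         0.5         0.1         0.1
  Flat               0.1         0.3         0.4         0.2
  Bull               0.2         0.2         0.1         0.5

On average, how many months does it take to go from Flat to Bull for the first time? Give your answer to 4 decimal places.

7.2727

Let t(s) be the expected number of months to first reach Bull from state s, with t(Bull) = 0. Conditioning on the first month:
t(Volatile) = 1 + 0.4·t(Volatile) + 0.3·t(Bear) + 0.2·t(Flat)
t(Bear) = 1 + 0.3·t(Volatile) + 0.5·t(Bear) + 0.1·t(Flat)
t(Flat) = 1 + 0.1·t(Volatile) + 0.3·t(Bear) + 0.4·t(Flat)
Solving: t(Volatile) = 8.3117, t(Bear) = 8.4416, t(Flat) = 7.2727.
Expected months from Flat to Bull: 7.2727.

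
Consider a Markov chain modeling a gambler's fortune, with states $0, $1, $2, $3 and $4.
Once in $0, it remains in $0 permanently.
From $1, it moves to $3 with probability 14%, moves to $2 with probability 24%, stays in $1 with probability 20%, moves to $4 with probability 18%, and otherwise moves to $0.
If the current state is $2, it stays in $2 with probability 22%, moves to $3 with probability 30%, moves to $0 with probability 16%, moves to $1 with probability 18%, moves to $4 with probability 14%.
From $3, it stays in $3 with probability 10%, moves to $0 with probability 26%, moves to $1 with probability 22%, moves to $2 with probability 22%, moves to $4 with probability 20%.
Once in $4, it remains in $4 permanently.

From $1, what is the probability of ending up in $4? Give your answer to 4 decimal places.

0.4364

Let h(s) be the probability of absorption at $4 starting from transient state s. Then h($4) = 1 and h($0) = 0. By first-step analysis:
h($1) = 0.24·0 + 0.2·h($1) + 0.24·h($2) + 0.14·h($3) + 0.18·1
h($2) = 0.16·0 + 0.18·h($1) + 0.22·h($2) + 0.3·h($3) + 0.14·1
h($3) = 0.26·0 + 0.22·h($1) + 0.22·h($2) + 0.1·h($3) + 0.2·1
Solving: h($1) = 0.4364, h($2) = 0.4489, h($3) = 0.4386.
Starting from $1, the probability is 0.4364.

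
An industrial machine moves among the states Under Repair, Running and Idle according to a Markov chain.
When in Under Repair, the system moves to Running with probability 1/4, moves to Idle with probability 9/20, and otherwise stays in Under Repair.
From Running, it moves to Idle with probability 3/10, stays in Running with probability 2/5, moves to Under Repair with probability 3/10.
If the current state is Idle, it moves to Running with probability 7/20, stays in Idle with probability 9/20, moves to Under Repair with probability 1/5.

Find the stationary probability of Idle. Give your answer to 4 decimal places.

Let the stationary distribution be π with π = πP and π_1 + π_2 + π_3 = 1.
π_1 = 0.3·π_1 + 0.3·π_2 + 0.2·π_3
π_2 = 0.25·π_1 + 0.4·π_2 + 0.35·π_3
Solving with the normalization constraint gives π = (0.2601, 0.3410, 0.3988).
So the stationary probability of Idle is 0.3988.

0.3988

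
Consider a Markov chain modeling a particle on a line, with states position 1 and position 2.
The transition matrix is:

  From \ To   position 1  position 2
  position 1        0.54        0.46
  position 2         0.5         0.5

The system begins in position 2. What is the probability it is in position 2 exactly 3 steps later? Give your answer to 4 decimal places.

0.4792

Propagate the distribution vector 3 steps from position 2.
After 0 steps: (0.0000, 1.0000)
After 1 step: (0.5000, 0.5000)
After 2 steps: (0.5200, 0.4800)
After 3 steps: (0.5208, 0.4792)
P(in position 2 after 3 steps) = 0.4792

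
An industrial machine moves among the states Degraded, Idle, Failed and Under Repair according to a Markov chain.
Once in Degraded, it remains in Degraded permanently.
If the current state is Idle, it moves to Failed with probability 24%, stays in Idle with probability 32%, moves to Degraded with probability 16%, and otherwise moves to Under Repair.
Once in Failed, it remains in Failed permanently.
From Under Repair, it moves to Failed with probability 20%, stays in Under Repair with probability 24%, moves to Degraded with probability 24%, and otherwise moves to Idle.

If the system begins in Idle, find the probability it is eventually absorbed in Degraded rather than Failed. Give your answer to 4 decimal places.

Let h(s) be the probability of absorption at Degraded starting from transient state s. Then h(Degraded) = 1 and h(Failed) = 0. By first-step analysis:
h(Idle) = 0.16·1 + 0.32·h(Idle) + 0.24·0 + 0.28·h(Under Repair)
h(Under Repair) = 0.24·1 + 0.32·h(Idle) + 0.2·0 + 0.24·h(Under Repair)
Solving: h(Idle) = 0.4419, h(Under Repair) = 0.5019.
Starting from Idle, the probability is 0.4419.

0.4419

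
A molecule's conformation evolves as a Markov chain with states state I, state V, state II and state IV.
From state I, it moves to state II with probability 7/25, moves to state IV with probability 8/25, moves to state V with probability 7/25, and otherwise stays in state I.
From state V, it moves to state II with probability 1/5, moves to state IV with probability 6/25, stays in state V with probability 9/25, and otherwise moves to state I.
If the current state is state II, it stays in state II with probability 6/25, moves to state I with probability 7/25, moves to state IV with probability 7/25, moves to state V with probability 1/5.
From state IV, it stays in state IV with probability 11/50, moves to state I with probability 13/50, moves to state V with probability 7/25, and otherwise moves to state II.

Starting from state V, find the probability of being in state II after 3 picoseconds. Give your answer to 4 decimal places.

Propagate the distribution vector 3 picoseconds from state V.
After 0 picoseconds: (0.0000, 1.0000, 0.0000, 0.0000)
After 1 picosecond: (0.2000, 0.3600, 0.2000, 0.2400)
After 2 picoseconds: (0.2144, 0.2928, 0.2336, 0.2592)
After 3 picoseconds: (0.2171, 0.2847, 0.2369, 0.2613)
P(in state II after 3 picoseconds) = 0.2369

0.2369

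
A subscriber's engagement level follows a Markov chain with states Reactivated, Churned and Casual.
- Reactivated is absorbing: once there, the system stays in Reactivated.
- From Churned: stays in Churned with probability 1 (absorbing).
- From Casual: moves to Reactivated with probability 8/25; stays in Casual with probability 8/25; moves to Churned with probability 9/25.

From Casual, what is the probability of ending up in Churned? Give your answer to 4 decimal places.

0.5294

Let h(s) be the probability of absorption at Churned starting from transient state s. Then h(Churned) = 1 and h(Reactivated) = 0. By first-step analysis:
h(Casual) = 0.32·0 + 0.36·1 + 0.32·h(Casual)
Solving: h(Casual) = 0.5294.
Starting from Casual, the probability is 0.5294.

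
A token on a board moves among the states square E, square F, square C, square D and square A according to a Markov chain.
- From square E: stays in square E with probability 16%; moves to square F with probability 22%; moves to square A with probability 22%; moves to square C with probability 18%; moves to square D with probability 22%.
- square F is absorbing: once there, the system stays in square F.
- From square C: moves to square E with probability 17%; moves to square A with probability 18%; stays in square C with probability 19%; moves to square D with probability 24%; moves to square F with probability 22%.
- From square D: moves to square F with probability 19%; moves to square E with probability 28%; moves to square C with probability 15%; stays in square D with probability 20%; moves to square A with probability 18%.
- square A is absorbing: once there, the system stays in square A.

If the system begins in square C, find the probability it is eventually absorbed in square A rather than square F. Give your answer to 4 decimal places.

Let h(s) be the probability of absorption at square A starting from transient state s. Then h(square A) = 1 and h(square F) = 0. By first-step analysis:
h(square E) = 0.16·h(square E) + 0.22·0 + 0.18·h(square C) + 0.22·h(square D) + 0.22·1
h(square C) = 0.17·h(square E) + 0.22·0 + 0.19·h(square C) + 0.24·h(square D) + 0.18·1
h(square D) = 0.28·h(square E) + 0.19·0 + 0.15·h(square C) + 0.2·h(square D) + 0.18·1
Solving: h(square E) = 0.4890, h(square C) = 0.4682, h(square D) = 0.4839.
Starting from square C, the probability is 0.4682.

0.4682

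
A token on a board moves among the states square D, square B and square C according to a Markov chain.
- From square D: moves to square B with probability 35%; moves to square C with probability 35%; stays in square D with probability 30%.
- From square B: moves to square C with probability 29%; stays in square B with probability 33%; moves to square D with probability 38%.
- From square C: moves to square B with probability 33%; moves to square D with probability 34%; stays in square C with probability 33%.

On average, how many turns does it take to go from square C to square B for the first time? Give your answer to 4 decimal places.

Let t(s) be the expected number of turns to first reach square B from state s, with t(square B) = 0. Conditioning on the first turn:
t(square D) = 1 + 0.3·t(square D) + 0.35·t(square C)
t(square C) = 1 + 0.34·t(square D) + 0.33·t(square C)
Solving: t(square D) = 2.9143, t(square C) = 2.9714.
Expected turns from square C to square B: 2.9714.

2.9714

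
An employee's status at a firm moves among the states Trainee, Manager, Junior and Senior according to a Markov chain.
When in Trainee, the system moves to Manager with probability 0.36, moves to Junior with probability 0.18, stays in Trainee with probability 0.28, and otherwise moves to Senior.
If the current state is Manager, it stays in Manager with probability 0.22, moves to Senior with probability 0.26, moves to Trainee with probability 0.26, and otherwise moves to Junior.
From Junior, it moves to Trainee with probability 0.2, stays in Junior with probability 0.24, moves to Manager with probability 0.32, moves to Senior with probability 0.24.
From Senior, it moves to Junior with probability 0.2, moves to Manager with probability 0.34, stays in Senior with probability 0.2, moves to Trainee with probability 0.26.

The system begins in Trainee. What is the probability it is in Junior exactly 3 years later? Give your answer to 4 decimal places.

Propagate the distribution vector 3 years from Trainee.
After 0 years: (1.0000, 0.0000, 0.0000, 0.0000)
After 1 year: (0.2800, 0.3600, 0.1800, 0.1800)
After 2 years: (0.2548, 0.2988, 0.2232, 0.2232)
After 3 years: (0.2517, 0.3048, 0.2218, 0.2218)
P(in Junior after 3 years) = 0.2218

0.2218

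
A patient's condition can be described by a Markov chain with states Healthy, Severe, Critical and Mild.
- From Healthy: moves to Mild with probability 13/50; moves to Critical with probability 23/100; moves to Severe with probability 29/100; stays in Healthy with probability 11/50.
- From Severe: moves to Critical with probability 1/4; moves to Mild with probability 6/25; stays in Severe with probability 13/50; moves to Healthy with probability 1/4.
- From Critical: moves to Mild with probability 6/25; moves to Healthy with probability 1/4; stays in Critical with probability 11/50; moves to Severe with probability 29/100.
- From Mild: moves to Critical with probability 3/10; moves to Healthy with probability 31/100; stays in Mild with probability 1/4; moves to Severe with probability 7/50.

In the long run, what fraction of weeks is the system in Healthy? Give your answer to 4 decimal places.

Let the stationary distribution be π with π = πP and π_1 + π_2 + π_3 + π_4 = 1.
π_1 = 0.22·π_1 + 0.25·π_2 + 0.25·π_3 + 0.31·π_4
π_2 = 0.29·π_1 + 0.26·π_2 + 0.29·π_3 + 0.14·π_4
π_3 = 0.23·π_1 + 0.25·π_2 + 0.22·π_3 + 0.3·π_4
Solving with the normalization constraint gives π = (0.2571, 0.2455, 0.2497, 0.2476).
So the stationary probability of Healthy is 0.2571.

0.2571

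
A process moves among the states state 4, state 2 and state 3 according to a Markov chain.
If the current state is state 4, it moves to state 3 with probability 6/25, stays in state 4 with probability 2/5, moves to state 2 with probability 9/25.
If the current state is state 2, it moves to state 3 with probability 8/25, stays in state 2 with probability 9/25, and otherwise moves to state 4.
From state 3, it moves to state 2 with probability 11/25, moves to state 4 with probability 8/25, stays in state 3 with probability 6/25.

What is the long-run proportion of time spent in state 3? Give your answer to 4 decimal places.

0.2705

Let the stationary distribution be π with π = πP and π_1 + π_2 + π_3 = 1.
π_1 = 0.4·π_1 + 0.32·π_2 + 0.32·π_3
π_2 = 0.36·π_1 + 0.36·π_2 + 0.44·π_3
Solving with the normalization constraint gives π = (0.3478, 0.3816, 0.2705).
So the stationary probability of state 3 is 0.2705.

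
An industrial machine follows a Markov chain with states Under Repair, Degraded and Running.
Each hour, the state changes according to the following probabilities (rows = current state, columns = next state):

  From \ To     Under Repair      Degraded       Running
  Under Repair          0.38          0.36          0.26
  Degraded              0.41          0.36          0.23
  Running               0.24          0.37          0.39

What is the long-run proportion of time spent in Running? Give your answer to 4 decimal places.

Let the stationary distribution be π with π = πP and π_1 + π_2 + π_3 = 1.
π_1 = 0.38·π_1 + 0.41·π_2 + 0.24·π_3
π_2 = 0.36·π_1 + 0.36·π_2 + 0.37·π_3
Solving with the normalization constraint gives π = (0.3508, 0.3629, 0.2863).
So the stationary probability of Running is 0.2863.

0.2863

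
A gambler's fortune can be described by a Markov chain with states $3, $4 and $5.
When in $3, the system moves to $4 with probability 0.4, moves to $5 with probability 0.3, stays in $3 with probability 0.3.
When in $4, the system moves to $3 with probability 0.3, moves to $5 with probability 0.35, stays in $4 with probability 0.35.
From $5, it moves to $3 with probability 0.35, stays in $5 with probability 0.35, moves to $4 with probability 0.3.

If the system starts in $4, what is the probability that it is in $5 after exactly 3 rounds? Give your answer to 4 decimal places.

0.3341

Propagate the distribution vector 3 rounds from $4.
After 0 rounds: (0.0000, 1.0000, 0.0000)
After 1 round: (0.3000, 0.3500, 0.3500)
After 2 rounds: (0.3175, 0.3475, 0.3350)
After 3 rounds: (0.3168, 0.3491, 0.3341)
P(in $5 after 3 rounds) = 0.3341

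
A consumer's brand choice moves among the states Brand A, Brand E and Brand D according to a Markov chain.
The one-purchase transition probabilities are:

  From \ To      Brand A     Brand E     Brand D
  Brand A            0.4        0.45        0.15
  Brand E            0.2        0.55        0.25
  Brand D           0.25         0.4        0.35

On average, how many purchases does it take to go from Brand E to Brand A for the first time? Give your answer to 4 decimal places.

4.6753

Let t(s) be the expected number of purchases to first reach Brand A from state s, with t(Brand A) = 0. Conditioning on the first purchase:
t(Brand E) = 1 + 0.55·t(Brand E) + 0.25·t(Brand D)
t(Brand D) = 1 + 0.4·t(Brand E) + 0.35·t(Brand D)
Solving: t(Brand E) = 4.6753, t(Brand D) = 4.4156.
Expected purchases from Brand E to Brand A: 4.6753.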